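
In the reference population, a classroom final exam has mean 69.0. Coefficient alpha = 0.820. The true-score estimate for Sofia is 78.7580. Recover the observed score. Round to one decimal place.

T̂ = ρX + (1 − ρ)μ  ⇒  X = (T̂ − (1 − ρ)μ) / ρ
X = (78.7580 − 0.180 × 69.0) / 0.820 = (78.7580 − 12.4200) / 0.820 = 66.3380 / 0.820 = 80.900

80.9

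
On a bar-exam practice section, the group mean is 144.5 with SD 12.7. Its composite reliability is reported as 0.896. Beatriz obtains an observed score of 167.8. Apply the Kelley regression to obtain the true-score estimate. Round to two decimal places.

165.38

T̂ = ρX + (1 − ρ)μ
  = 0.896 × 167.8 + 0.104 × 144.5
  = 150.3488 + 15.0280
  = 165.377
  ≈ 165.38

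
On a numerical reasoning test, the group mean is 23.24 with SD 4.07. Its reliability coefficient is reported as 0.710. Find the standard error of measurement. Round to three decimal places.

2.192

SEM = SD · √(1 − ρ) = 4.07 × √0.290 = 4.07 × 0.5385 = 2.1918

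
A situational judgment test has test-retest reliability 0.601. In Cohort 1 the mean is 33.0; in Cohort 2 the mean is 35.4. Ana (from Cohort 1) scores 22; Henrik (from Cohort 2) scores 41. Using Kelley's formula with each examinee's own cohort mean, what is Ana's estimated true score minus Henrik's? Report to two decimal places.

-12.38

T̂_Ana = 0.601(22) + 0.399(33.0) = 26.3890
T̂_Henrik = 0.601(41) + 0.399(35.4) = 38.7656
Difference = 26.3890 − 38.7656 = -12.3766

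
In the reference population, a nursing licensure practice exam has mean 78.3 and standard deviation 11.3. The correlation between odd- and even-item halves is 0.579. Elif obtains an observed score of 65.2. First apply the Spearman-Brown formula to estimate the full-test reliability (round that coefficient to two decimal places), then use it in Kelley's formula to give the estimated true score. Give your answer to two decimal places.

68.74

Spearman-Brown: ρ = 2r/(1 + r) = 2(0.579)/(1 + 0.579) = 1.1580/1.579 = 0.7334 → 0.73
Regress the observed score toward the mean by the unreliability: T̂ = 0.73·65.2 + 0.27·78.3 = 47.596 + 21.141 = 68.737.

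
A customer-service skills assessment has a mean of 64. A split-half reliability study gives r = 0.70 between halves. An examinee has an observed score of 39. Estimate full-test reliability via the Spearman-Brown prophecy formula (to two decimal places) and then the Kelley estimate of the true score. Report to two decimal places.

Spearman-Brown: ρ = 2r/(1 + r) = 2(0.70)/(1 + 0.70) = 1.400/1.70 = 0.8235 → 0.82
T̂ = 0.82(39) + 0.18(64) = 31.98 + 11.52 = 43.500 → 43.50

43.50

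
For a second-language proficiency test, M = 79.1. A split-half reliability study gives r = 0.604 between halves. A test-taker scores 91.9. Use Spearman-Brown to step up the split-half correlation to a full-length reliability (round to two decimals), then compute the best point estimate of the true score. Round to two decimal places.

Spearman-Brown: ρ = 2r/(1 + r) = 2(0.604)/(1 + 0.604) = 1.2080/1.604 = 0.7531 → 0.75
T̂ = 0.75(91.9) + 0.25(79.1) = 68.925 + 19.775 = 88.700 → 88.70

88.70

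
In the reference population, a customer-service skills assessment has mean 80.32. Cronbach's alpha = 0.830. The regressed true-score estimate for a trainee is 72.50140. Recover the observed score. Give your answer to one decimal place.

T̂ = ρX + (1 − ρ)μ  ⇒  X = (T̂ − (1 − ρ)μ) / ρ
X = (72.50140 − 0.170 × 80.32) / 0.830 = (72.50140 − 13.65440) / 0.830 = 58.84700 / 0.830 = 70.900

70.9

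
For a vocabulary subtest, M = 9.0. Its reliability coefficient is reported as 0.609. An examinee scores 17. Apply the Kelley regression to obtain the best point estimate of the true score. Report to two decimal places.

13.87

T̂ = ρX + (1 − ρ)μ
  = 0.609 × 17 + 0.391 × 9.0
  = 10.353 + 3.5190
  = 13.872
  ≈ 13.87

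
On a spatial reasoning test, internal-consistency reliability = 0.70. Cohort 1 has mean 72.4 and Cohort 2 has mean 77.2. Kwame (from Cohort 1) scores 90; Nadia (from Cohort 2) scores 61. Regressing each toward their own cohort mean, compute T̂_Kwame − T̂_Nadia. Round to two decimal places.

18.86

T̂_Kwame = 0.70(90) + 0.30(72.4) = 84.7200
T̂_Nadia = 0.70(61) + 0.30(77.2) = 65.8600
Difference = 84.7200 − 65.8600 = 18.8600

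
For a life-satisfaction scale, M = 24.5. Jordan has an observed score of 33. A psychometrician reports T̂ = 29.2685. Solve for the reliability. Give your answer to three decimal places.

0.561

T̂ = ρX + (1 − ρ)μ  ⇒  T̂ − μ = ρ(X − μ)
ρ = (T̂ − μ)/(X − μ) = (29.2685 − 24.5) / (33 − 24.5) = 4.7685 / 8.5 = 0.56100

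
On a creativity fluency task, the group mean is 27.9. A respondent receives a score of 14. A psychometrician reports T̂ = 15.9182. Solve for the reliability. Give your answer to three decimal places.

T̂ = ρX + (1 − ρ)μ  ⇒  T̂ − μ = ρ(X − μ)
ρ = (T̂ − μ)/(X − μ) = (15.9182 − 27.9) / (14 − 27.9) = -11.9818 / -13.9 = 0.86200

0.862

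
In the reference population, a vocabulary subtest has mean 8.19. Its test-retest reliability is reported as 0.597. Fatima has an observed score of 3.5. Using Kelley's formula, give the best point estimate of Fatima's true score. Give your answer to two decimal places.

Weight the observed score by reliability and the mean by (1 − reliability): T̂ = 0.597·3.5 + 0.403·8.19 = 2.0895 + 3.30057 = 5.390.

5.39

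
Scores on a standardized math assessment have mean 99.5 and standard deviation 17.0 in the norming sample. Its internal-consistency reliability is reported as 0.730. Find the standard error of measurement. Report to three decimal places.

8.833

SEM = SD · √(1 − ρ) = 17.0 × √0.270 = 17.0 × 0.5196 = 8.8335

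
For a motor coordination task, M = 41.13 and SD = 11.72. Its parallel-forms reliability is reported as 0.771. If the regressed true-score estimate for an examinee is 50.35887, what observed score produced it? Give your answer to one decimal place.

T̂ = ρX + (1 − ρ)μ  ⇒  X = (T̂ − (1 − ρ)μ) / ρ
X = (50.35887 − 0.229 × 41.13) / 0.771 = (50.35887 − 9.41877) / 0.771 = 40.94010 / 0.771 = 53.100

53.1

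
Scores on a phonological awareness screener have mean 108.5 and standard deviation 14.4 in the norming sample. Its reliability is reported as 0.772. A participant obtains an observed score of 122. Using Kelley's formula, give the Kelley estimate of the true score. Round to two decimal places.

T̂ = 0.772(122) + 0.228(108.5) = 94.184 + 24.7380 = 118.922 → 118.92

118.92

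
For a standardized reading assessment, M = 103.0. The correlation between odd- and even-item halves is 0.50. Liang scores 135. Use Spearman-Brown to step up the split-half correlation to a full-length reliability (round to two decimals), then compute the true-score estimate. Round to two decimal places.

124.44

Spearman-Brown: ρ = 2r/(1 + r) = 2(0.50)/(1 + 0.50) = 1.000/1.50 = 0.6667 → 0.67
T̂ = ρX + (1 − ρ)μ
  = 0.67 × 135 + 0.33 × 103.0
  = 90.45 + 33.990
  = 124.440
  ≈ 124.44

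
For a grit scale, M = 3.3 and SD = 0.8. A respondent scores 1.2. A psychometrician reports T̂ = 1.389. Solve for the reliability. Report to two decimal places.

0.91

T̂ = ρX + (1 − ρ)μ  ⇒  T̂ − μ = ρ(X − μ)
ρ = (T̂ − μ)/(X − μ) = (1.389 − 3.3) / (1.2 − 3.3) = -1.911 / -2.1 = 0.9100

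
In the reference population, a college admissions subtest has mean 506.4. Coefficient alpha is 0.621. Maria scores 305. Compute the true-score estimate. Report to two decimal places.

Weight the observed score by reliability and the mean by (1 − reliability): T̂ = 0.621·305 + 0.379·506.4 = 189.405 + 191.9256 = 381.331.

381.33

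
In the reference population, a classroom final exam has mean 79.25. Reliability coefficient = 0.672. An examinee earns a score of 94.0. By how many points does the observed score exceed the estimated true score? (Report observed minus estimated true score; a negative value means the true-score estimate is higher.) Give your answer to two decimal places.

T̂ = ρX + (1 − ρ)μ
  = 0.672 × 94.0 + 0.328 × 79.25
  = 63.1680 + 25.99400
  = 89.1620
  ≈ 89.162
X − T̂ = 94.0 − 89.162 = 4.838 → 4.84

4.84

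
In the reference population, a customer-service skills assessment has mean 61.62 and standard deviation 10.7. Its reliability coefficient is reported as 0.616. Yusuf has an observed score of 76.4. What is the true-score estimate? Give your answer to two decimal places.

70.72

T̂ = ρX + (1 − ρ)μ
  = 0.616 × 76.4 + 0.384 × 61.62
  = 47.0624 + 23.66208
  = 70.724
  ≈ 70.72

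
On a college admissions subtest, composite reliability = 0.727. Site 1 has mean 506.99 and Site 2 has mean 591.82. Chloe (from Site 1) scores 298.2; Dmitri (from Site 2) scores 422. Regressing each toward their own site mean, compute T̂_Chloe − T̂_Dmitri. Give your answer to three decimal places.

T̂_Chloe = 0.727(298.2) + 0.273(506.99) = 355.19967
T̂_Dmitri = 0.727(422) + 0.273(591.82) = 468.36086
Difference = 355.19967 − 468.36086 = -113.16119

-113.161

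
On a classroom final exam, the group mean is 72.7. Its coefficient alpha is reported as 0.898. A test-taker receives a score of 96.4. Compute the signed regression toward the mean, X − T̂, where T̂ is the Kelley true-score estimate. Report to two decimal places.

T̂ = 0.898(96.4) + 0.102(72.7) = 86.5672 + 7.4154 = 93.9826 → 93.983
X − T̂ = 96.4 − 93.983 = 2.417 → 2.42

2.42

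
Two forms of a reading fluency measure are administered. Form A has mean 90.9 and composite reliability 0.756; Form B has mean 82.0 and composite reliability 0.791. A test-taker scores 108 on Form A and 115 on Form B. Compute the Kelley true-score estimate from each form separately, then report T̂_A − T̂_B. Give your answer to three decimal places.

T̂_A = 0.756(108) + 0.244(90.9) = 103.82760
T̂_B = 0.791(115) + 0.209(82.0) = 108.10300
T̂_A − T̂_B = -4.27540

-4.275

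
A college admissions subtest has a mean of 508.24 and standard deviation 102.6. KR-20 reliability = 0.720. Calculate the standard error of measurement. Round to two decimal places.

54.29

SEM = SD · √(1 − ρ) = 102.6 × √0.280 = 102.6 × 0.5292 = 54.291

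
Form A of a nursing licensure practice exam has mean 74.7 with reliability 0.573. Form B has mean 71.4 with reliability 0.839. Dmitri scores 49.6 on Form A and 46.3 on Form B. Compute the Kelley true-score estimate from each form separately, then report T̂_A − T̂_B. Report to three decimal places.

9.977

T̂_A = 0.573(49.6) + 0.427(74.7) = 60.31770
T̂_B = 0.839(46.3) + 0.161(71.4) = 50.34110
T̂_A − T̂_B = 9.97660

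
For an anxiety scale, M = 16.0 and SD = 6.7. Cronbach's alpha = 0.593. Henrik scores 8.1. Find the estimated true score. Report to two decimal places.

T̂ = ρX + (1 − ρ)μ
  = 0.593 × 8.1 + 0.407 × 16.0
  = 4.8033 + 6.5120
  = 11.315
  ≈ 11.32

11.32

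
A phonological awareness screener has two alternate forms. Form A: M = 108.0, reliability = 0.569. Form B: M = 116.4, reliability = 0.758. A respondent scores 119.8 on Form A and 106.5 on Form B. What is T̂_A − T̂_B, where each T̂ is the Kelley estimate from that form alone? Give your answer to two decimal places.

T̂_A = 0.569(119.8) + 0.431(108.0) = 114.7142
T̂_B = 0.758(106.5) + 0.242(116.4) = 108.8958
T̂_A − T̂_B = 5.8184

5.82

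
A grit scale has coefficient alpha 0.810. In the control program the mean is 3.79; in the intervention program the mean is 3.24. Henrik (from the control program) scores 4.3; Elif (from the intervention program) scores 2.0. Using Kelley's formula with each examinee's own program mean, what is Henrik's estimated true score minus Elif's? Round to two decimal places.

T̂_Henrik = 0.810(4.3) + 0.190(3.79) = 4.2031
T̂_Elif = 0.810(2.0) + 0.190(3.24) = 2.2356
Difference = 4.2031 − 2.2356 = 1.9675

1.97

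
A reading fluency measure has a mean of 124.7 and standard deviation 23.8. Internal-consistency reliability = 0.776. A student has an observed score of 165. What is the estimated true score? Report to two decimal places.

Weight the observed score by reliability and the mean by (1 − reliability): T̂ = 0.776·165 + 0.224·124.7 = 128.040 + 27.9328 = 155.973.

155.97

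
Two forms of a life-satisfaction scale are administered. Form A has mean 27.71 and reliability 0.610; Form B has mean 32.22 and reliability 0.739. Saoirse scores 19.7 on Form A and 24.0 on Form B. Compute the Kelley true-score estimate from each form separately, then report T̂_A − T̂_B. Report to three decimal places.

T̂_A = 0.610(19.7) + 0.390(27.71) = 22.82390
T̂_B = 0.739(24.0) + 0.261(32.22) = 26.14542
T̂_A − T̂_B = -3.32152

-3.322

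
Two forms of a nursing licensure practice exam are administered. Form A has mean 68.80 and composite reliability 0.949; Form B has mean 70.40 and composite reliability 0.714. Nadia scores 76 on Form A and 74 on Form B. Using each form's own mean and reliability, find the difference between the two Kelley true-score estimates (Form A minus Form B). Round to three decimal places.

2.662

T̂_A = 0.949(76) + 0.051(68.80) = 75.63280
T̂_B = 0.714(74) + 0.286(70.40) = 72.97040
T̂_A − T̂_B = 2.66240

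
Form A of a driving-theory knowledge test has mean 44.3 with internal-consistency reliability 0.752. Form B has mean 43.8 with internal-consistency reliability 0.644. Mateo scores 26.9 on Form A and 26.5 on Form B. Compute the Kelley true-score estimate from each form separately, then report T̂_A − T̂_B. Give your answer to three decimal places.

T̂_A = 0.752(26.9) + 0.248(44.3) = 31.21520
T̂_B = 0.644(26.5) + 0.356(43.8) = 32.65880
T̂_A − T̂_B = -1.44360

-1.444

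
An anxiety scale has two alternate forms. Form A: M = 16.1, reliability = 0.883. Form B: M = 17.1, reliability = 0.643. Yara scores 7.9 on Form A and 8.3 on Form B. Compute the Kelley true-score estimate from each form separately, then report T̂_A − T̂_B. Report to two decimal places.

T̂_A = 0.883(7.9) + 0.117(16.1) = 8.8594
T̂_B = 0.643(8.3) + 0.357(17.1) = 11.4416
T̂_A − T̂_B = -2.5822

-2.58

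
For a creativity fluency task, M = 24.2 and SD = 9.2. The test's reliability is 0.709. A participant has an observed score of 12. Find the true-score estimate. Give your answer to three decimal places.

T̂ = 0.709(12) + 0.291(24.2) = 8.508 + 7.0422 = 15.5502 → 15.550

15.550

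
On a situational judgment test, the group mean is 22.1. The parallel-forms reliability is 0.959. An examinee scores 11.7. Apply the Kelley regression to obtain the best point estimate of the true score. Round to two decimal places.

12.13

T̂ = 0.959(11.7) + 0.041(22.1) = 11.2203 + 0.9061 = 12.126 → 12.13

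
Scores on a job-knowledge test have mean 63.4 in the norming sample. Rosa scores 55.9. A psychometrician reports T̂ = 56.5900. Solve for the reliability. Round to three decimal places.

0.908

T̂ = ρX + (1 − ρ)μ  ⇒  T̂ − μ = ρ(X − μ)
ρ = (T̂ − μ)/(X − μ) = (56.5900 − 63.4) / (55.9 − 63.4) = -6.8100 / -7.5 = 0.90800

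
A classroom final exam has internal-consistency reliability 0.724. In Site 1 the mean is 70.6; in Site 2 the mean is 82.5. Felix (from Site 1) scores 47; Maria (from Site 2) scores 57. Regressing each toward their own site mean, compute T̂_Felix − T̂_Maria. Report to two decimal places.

T̂_Felix = 0.724(47) + 0.276(70.6) = 53.5136
T̂_Maria = 0.724(57) + 0.276(82.5) = 64.0380
Difference = 53.5136 − 64.0380 = -10.5244

-10.52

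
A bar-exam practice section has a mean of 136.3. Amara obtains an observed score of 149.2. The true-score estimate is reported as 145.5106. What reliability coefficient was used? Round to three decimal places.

T̂ = ρX + (1 − ρ)μ  ⇒  T̂ − μ = ρ(X − μ)
ρ = (T̂ − μ)/(X − μ) = (145.5106 − 136.3) / (149.2 − 136.3) = 9.2106 / 12.9 = 0.71400

0.714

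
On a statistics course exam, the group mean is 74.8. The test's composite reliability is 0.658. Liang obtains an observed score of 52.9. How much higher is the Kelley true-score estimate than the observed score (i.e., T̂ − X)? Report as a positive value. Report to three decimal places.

7.490

Weight the observed score by reliability and the mean by (1 − reliability): T̂ = 0.658·52.9 + 0.342·74.8 = 34.8082 + 25.5816 = 60.38980.
T̂ − X = 60.3898 − 52.9 = 7.4898 → 7.490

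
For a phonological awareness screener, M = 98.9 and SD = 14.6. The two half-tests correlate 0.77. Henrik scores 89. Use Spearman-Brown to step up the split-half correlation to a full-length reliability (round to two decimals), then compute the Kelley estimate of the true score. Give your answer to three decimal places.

90.287

Spearman-Brown: ρ = 2r/(1 + r) = 2(0.77)/(1 + 0.77) = 1.540/1.77 = 0.8701 → 0.87
T̂ = 0.87(89) + 0.13(98.9) = 77.43 + 12.857 = 90.2870 → 90.287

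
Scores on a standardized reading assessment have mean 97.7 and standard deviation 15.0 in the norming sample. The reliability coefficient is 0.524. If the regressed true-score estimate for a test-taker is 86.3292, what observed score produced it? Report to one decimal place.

T̂ = ρX + (1 − ρ)μ  ⇒  X = (T̂ − (1 − ρ)μ) / ρ
X = (86.3292 − 0.476 × 97.7) / 0.524 = (86.3292 − 46.5052) / 0.524 = 39.8240 / 0.524 = 76.000

76.0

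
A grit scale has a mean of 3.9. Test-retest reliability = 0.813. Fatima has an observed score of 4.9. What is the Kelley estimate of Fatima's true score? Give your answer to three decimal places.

4.713

T̂ = ρX + (1 − ρ)μ
  = 0.813 × 4.9 + 0.187 × 3.9
  = 3.9837 + 0.7293
  = 4.7130
  ≈ 4.713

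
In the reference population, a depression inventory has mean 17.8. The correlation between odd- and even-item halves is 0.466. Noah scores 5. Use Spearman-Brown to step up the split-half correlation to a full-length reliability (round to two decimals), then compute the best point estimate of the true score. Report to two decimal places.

9.61

Spearman-Brown: ρ = 2r/(1 + r) = 2(0.466)/(1 + 0.466) = 0.9320/1.466 = 0.6357 → 0.64
T̂ = 0.64(5) + 0.36(17.8) = 3.20 + 6.408 = 9.608 → 9.61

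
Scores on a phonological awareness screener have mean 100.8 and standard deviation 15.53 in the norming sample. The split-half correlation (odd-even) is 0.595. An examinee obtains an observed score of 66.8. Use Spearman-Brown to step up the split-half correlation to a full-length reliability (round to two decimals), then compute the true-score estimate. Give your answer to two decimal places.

Spearman-Brown: ρ = 2r/(1 + r) = 2(0.595)/(1 + 0.595) = 1.1900/1.595 = 0.7461 → 0.75
Kelley's formula gives T̂ = 0.75·66.8 + 0.25·100.8 = 50.100 + 25.200 = 75.300.

75.30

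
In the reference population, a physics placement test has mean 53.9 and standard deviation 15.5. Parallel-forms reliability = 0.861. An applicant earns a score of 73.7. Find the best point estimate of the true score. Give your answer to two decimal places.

70.95

T̂ = 0.861(73.7) + 0.139(53.9) = 63.4557 + 7.4921 = 70.948 → 70.95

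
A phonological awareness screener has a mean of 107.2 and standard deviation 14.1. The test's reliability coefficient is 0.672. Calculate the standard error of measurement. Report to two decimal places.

8.08

SEM = SD · √(1 − ρ) = 14.1 × √0.328 = 14.1 × 0.5727 = 8.075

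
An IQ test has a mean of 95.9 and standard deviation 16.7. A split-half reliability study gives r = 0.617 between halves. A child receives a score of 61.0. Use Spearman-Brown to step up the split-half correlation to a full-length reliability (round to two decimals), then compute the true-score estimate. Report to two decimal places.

69.38

Spearman-Brown: ρ = 2r/(1 + r) = 2(0.617)/(1 + 0.617) = 1.2340/1.617 = 0.7631 → 0.76
T̂ = ρX + (1 − ρ)μ
  = 0.76 × 61.0 + 0.24 × 95.9
  = 46.360 + 23.016
  = 69.376
  ≈ 69.38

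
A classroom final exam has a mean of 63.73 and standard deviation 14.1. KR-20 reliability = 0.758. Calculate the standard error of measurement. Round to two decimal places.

SEM = SD · √(1 − ρ) = 14.1 × √0.242 = 14.1 × 0.4919 = 6.936

6.94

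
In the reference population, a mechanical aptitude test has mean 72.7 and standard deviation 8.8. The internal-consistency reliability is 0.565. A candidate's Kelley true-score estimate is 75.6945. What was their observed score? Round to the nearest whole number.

T̂ = ρX + (1 − ρ)μ  ⇒  X = (T̂ − (1 − ρ)μ) / ρ
X = (75.6945 − 0.435 × 72.7) / 0.565 = (75.6945 − 31.6245) / 0.565 = 44.0700 / 0.565 = 78.00

78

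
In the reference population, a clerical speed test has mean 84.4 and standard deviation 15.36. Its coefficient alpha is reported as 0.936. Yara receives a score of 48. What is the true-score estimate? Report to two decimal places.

Weight the observed score by reliability and the mean by (1 − reliability): T̂ = 0.936·48 + 0.064·84.4 = 44.928 + 5.4016 = 50.330.

50.33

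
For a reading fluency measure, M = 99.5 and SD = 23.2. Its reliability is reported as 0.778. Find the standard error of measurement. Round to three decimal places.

SEM = SD · √(1 − ρ) = 23.2 × √0.222 = 23.2 × 0.4712 = 10.9311

10.931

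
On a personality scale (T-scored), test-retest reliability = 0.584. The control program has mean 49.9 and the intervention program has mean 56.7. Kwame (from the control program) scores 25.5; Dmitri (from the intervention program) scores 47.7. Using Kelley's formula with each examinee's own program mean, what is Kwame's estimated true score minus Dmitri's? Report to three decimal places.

T̂_Kwame = 0.584(25.5) + 0.416(49.9) = 35.65040
T̂_Dmitri = 0.584(47.7) + 0.416(56.7) = 51.44400
Difference = 35.65040 − 51.44400 = -15.79360

-15.794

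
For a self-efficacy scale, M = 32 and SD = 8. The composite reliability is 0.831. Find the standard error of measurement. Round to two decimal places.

3.29

SEM = SD · √(1 − ρ) = 8 × √0.169 = 8 × 0.4111 = 3.289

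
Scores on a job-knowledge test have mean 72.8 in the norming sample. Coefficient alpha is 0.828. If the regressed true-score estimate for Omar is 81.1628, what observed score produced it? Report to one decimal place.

82.9

T̂ = ρX + (1 − ρ)μ  ⇒  X = (T̂ − (1 − ρ)μ) / ρ
X = (81.1628 − 0.172 × 72.8) / 0.828 = (81.1628 − 12.5216) / 0.828 = 68.6412 / 0.828 = 82.900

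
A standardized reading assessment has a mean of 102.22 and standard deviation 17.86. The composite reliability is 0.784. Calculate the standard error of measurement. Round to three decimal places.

SEM = SD · √(1 − ρ) = 17.86 × √0.216 = 17.86 × 0.4648 = 8.3006

8.301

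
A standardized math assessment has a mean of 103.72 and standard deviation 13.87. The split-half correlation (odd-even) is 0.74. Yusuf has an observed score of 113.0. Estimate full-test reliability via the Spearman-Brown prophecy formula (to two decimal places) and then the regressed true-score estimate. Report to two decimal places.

111.61

Spearman-Brown: ρ = 2r/(1 + r) = 2(0.74)/(1 + 0.74) = 1.480/1.74 = 0.8506 → 0.85
T̂ = ρX + (1 − ρ)μ
  = 0.85 × 113.0 + 0.15 × 103.72
  = 96.050 + 15.5580
  = 111.608
  ≈ 111.61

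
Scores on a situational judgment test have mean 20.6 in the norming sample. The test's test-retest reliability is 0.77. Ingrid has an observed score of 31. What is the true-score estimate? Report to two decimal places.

28.61

T̂ = 0.77(31) + 0.23(20.6) = 23.87 + 4.738 = 28.608 → 28.61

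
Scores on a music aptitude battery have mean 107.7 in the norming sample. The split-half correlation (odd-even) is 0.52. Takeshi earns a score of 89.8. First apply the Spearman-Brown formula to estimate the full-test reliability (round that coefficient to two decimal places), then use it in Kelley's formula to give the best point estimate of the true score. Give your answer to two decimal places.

Spearman-Brown: ρ = 2r/(1 + r) = 2(0.52)/(1 + 0.52) = 1.040/1.52 = 0.6842 → 0.68
T̂ = 0.68(89.8) + 0.32(107.7) = 61.064 + 34.464 = 95.528 → 95.53

95.53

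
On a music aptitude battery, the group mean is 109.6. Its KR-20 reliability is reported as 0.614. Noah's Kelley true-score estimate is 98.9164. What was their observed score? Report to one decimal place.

T̂ = ρX + (1 − ρ)μ  ⇒  X = (T̂ − (1 − ρ)μ) / ρ
X = (98.9164 − 0.386 × 109.6) / 0.614 = (98.9164 − 42.3056) / 0.614 = 56.6108 / 0.614 = 92.200

92.2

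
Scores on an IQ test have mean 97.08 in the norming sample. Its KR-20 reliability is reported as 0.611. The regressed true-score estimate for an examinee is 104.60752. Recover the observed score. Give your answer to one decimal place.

T̂ = ρX + (1 − ρ)μ  ⇒  X = (T̂ − (1 − ρ)μ) / ρ
X = (104.60752 − 0.389 × 97.08) / 0.611 = (104.60752 − 37.76412) / 0.611 = 66.84340 / 0.611 = 109.400

109.4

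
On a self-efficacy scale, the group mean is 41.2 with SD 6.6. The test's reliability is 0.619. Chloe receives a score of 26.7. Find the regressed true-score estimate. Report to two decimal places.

Regress the observed score toward the mean by the unreliability: T̂ = 0.619·26.7 + 0.381·41.2 = 16.5273 + 15.6972 = 32.224.

32.22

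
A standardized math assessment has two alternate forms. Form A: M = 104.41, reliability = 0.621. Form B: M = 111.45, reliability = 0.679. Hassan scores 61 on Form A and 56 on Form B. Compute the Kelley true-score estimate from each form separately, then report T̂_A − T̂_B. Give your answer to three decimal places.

T̂_A = 0.621(61) + 0.379(104.41) = 77.45239
T̂_B = 0.679(56) + 0.321(111.45) = 73.79945
T̂_A − T̂_B = 3.65294

3.653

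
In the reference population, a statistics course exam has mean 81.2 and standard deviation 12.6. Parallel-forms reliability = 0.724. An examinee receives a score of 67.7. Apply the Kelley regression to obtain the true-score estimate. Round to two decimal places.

71.43

Kelley's formula gives T̂ = 0.724·67.7 + 0.276·81.2 = 49.0148 + 22.4112 = 71.426.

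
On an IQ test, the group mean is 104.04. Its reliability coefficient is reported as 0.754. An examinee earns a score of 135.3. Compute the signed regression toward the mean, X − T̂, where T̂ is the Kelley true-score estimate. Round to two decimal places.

Regress the observed score toward the mean by the unreliability: T̂ = 0.754·135.3 + 0.246·104.04 = 102.0162 + 25.59384 = 127.6100.
X − T̂ = 135.3 − 127.610 = 7.690 → 7.69

7.69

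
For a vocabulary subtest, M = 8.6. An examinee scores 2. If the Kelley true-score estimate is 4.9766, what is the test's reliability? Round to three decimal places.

0.549

T̂ = ρX + (1 − ρ)μ  ⇒  T̂ − μ = ρ(X − μ)
ρ = (T̂ − μ)/(X − μ) = (4.9766 − 8.6) / (2 − 8.6) = -3.6234 / -6.6 = 0.54900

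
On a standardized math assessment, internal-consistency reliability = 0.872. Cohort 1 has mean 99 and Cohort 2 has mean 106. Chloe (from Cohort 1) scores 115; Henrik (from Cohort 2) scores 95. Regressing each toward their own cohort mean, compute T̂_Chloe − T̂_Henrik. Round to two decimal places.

16.54

T̂_Chloe = 0.872(115) + 0.128(99) = 112.9520
T̂_Henrik = 0.872(95) + 0.128(106) = 96.4080
Difference = 112.9520 − 96.4080 = 16.5440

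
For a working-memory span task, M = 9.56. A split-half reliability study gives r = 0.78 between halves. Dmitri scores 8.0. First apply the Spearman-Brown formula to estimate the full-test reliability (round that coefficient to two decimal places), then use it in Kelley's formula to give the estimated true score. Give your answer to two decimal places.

Spearman-Brown: ρ = 2r/(1 + r) = 2(0.78)/(1 + 0.78) = 1.560/1.78 = 0.8764 → 0.88
T̂ = 0.88(8.0) + 0.12(9.56) = 7.040 + 1.1472 = 8.187 → 8.19

8.19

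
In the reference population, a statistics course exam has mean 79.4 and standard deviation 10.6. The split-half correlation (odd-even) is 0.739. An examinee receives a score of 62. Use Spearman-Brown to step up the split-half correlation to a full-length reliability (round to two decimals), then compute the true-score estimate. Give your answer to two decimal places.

Spearman-Brown: ρ = 2r/(1 + r) = 2(0.739)/(1 + 0.739) = 1.4780/1.739 = 0.8499 → 0.85
T̂ = ρX + (1 − ρ)μ
  = 0.85 × 62 + 0.15 × 79.4
  = 52.70 + 11.910
  = 64.610
  ≈ 64.61

64.61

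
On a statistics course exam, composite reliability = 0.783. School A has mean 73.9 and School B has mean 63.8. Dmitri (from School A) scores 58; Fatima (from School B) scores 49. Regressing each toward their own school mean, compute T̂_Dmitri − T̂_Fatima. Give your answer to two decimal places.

T̂_Dmitri = 0.783(58) + 0.217(73.9) = 61.4503
T̂_Fatima = 0.783(49) + 0.217(63.8) = 52.2116
Difference = 61.4503 − 52.2116 = 9.2387

9.24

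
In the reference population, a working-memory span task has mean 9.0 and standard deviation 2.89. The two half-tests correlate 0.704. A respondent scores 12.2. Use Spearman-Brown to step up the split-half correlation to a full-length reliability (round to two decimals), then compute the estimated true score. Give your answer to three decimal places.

Spearman-Brown: ρ = 2r/(1 + r) = 2(0.704)/(1 + 0.704) = 1.4080/1.704 = 0.8263 → 0.83
Kelley's formula gives T̂ = 0.83·12.2 + 0.17·9.0 = 10.126 + 1.530 = 11.6560.

11.656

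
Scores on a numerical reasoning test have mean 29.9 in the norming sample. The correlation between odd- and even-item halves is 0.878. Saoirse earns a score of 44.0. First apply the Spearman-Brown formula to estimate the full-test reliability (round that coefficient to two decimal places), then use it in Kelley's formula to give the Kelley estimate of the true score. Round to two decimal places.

43.15

Spearman-Brown: ρ = 2r/(1 + r) = 2(0.878)/(1 + 0.878) = 1.7560/1.878 = 0.9350 → 0.94
T̂ = 0.94(44.0) + 0.06(29.9) = 41.360 + 1.794 = 43.154 → 43.15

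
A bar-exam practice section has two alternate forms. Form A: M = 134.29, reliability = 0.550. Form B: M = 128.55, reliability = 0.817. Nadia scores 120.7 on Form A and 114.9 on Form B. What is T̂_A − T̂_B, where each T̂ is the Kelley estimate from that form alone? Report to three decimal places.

9.418

T̂_A = 0.550(120.7) + 0.450(134.29) = 126.81550
T̂_B = 0.817(114.9) + 0.183(128.55) = 117.39795
T̂_A − T̂_B = 9.41755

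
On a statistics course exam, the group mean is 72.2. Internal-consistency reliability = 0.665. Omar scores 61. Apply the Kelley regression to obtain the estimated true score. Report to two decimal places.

T̂ = 0.665(61) + 0.335(72.2) = 40.565 + 24.1870 = 64.752 → 64.75

64.75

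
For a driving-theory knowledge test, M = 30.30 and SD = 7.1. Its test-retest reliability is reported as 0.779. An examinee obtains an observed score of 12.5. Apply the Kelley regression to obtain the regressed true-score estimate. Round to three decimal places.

T̂ = ρX + (1 − ρ)μ
  = 0.779 × 12.5 + 0.221 × 30.30
  = 9.7375 + 6.69630
  = 16.4338
  ≈ 16.434

16.434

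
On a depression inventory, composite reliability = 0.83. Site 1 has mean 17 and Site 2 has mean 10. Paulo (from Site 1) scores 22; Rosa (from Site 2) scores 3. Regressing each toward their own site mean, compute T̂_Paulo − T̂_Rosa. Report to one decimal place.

T̂_Paulo = 0.83(22) + 0.17(17) = 21.150
T̂_Rosa = 0.83(3) + 0.17(10) = 4.190
Difference = 21.150 − 4.190 = 16.960

17.0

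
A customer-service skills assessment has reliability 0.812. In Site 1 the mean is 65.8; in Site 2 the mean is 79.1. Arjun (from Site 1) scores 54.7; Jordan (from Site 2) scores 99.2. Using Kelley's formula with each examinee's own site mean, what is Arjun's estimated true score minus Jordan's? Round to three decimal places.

-38.634

T̂_Arjun = 0.812(54.7) + 0.188(65.8) = 56.78680
T̂_Jordan = 0.812(99.2) + 0.188(79.1) = 95.42120
Difference = 56.78680 − 95.42120 = -38.63440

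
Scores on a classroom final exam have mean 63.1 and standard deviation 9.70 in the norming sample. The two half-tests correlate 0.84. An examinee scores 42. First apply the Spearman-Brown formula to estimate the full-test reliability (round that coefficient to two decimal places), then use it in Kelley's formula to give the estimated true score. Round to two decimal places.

43.90

Spearman-Brown: ρ = 2r/(1 + r) = 2(0.84)/(1 + 0.84) = 1.680/1.84 = 0.9130 → 0.91
T̂ = ρX + (1 − ρ)μ
  = 0.91 × 42 + 0.09 × 63.1
  = 38.22 + 5.679
  = 43.899
  ≈ 43.90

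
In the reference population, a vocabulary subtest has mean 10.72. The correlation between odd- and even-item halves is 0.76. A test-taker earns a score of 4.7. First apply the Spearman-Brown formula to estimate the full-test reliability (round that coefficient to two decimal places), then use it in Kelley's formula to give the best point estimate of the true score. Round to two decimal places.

5.54

Spearman-Brown: ρ = 2r/(1 + r) = 2(0.76)/(1 + 0.76) = 1.520/1.76 = 0.8636 → 0.86
Kelley's formula gives T̂ = 0.86·4.7 + 0.14·10.72 = 4.042 + 1.5008 = 5.543.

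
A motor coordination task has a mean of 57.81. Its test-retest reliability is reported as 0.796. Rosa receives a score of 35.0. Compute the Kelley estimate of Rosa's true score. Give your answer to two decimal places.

39.65

Weight the observed score by reliability and the mean by (1 − reliability): T̂ = 0.796·35.0 + 0.204·57.81 = 27.8600 + 11.79324 = 39.653.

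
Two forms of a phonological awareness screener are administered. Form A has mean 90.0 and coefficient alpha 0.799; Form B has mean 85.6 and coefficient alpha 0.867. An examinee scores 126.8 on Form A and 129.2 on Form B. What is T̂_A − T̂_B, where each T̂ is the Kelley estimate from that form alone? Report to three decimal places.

-3.998

T̂_A = 0.799(126.8) + 0.201(90.0) = 119.40320
T̂_B = 0.867(129.2) + 0.133(85.6) = 123.40120
T̂_A − T̂_B = -3.99800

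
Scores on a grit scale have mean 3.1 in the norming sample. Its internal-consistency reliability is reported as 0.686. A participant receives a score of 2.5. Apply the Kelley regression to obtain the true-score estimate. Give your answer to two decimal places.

T̂ = ρX + (1 − ρ)μ
  = 0.686 × 2.5 + 0.314 × 3.1
  = 1.7150 + 0.9734
  = 2.688
  ≈ 2.69

2.69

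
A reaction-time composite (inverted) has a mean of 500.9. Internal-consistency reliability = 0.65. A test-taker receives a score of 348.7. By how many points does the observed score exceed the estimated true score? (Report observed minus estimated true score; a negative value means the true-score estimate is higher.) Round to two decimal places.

T̂ = ρX + (1 − ρ)μ
  = 0.65 × 348.7 + 0.35 × 500.9
  = 226.655 + 175.315
  = 401.9700
  ≈ 401.970
X − T̂ = 348.7 − 401.970 = -53.270 → -53.27

-53.27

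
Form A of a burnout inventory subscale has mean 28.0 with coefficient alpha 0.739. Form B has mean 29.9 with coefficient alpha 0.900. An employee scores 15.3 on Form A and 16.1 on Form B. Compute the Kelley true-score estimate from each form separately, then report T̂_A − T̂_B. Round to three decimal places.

1.135

T̂_A = 0.739(15.3) + 0.261(28.0) = 18.61470
T̂_B = 0.900(16.1) + 0.100(29.9) = 17.48000
T̂_A − T̂_B = 1.13470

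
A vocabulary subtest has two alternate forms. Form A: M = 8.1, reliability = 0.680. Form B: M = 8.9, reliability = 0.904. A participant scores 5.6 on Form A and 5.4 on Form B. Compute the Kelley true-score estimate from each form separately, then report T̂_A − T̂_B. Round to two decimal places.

T̂_A = 0.680(5.6) + 0.320(8.1) = 6.4000
T̂_B = 0.904(5.4) + 0.096(8.9) = 5.7360
T̂_A − T̂_B = 0.6640

0.66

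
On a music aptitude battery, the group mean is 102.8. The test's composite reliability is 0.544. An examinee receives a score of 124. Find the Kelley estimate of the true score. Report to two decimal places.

114.33

Regress the observed score toward the mean by the unreliability: T̂ = 0.544·124 + 0.456·102.8 = 67.456 + 46.8768 = 114.333.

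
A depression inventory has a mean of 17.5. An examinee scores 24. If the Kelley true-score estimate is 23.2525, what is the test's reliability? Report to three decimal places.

0.885

T̂ = ρX + (1 − ρ)μ  ⇒  T̂ − μ = ρ(X − μ)
ρ = (T̂ − μ)/(X − μ) = (23.2525 − 17.5) / (24 − 17.5) = 5.7525 / 6.5 = 0.88500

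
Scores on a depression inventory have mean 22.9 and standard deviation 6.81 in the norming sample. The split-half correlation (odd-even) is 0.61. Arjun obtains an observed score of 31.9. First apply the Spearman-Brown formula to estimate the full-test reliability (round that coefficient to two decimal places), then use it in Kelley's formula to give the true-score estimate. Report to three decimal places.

29.740

Spearman-Brown: ρ = 2r/(1 + r) = 2(0.61)/(1 + 0.61) = 1.220/1.61 = 0.7578 → 0.76
Regress the observed score toward the mean by the unreliability: T̂ = 0.76·31.9 + 0.24·22.9 = 24.244 + 5.496 = 29.7400.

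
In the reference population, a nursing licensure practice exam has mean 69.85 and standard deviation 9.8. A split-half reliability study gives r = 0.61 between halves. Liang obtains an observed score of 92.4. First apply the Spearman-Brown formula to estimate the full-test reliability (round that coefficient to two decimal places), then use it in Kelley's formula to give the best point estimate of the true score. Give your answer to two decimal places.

Spearman-Brown: ρ = 2r/(1 + r) = 2(0.61)/(1 + 0.61) = 1.220/1.61 = 0.7578 → 0.76
Regress the observed score toward the mean by the unreliability: T̂ = 0.76·92.4 + 0.24·69.85 = 70.224 + 16.7640 = 86.988.

86.99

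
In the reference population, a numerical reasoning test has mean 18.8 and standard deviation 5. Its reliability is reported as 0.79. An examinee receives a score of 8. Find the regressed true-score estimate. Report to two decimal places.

10.27

T̂ = ρX + (1 − ρ)μ
  = 0.79 × 8 + 0.21 × 18.8
  = 6.32 + 3.948
  = 10.268
  ≈ 10.27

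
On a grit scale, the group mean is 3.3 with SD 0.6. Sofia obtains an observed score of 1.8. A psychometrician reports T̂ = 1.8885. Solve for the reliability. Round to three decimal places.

0.941

T̂ = ρX + (1 − ρ)μ  ⇒  T̂ − μ = ρ(X − μ)
ρ = (T̂ − μ)/(X − μ) = (1.8885 − 3.3) / (1.8 − 3.3) = -1.4115 / -1.5 = 0.94100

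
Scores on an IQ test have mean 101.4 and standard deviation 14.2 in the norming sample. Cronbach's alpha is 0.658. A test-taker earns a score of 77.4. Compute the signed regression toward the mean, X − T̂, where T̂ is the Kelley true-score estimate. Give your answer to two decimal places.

-8.21

T̂ = ρX + (1 − ρ)μ
  = 0.658 × 77.4 + 0.342 × 101.4
  = 50.9292 + 34.6788
  = 85.6080
  ≈ 85.608
X − T̂ = 77.4 − 85.608 = -8.208 → -8.21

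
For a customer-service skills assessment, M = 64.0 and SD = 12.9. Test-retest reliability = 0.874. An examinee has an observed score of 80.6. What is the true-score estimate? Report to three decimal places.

T̂ = ρX + (1 − ρ)μ
  = 0.874 × 80.6 + 0.126 × 64.0
  = 70.4444 + 8.0640
  = 78.5084
  ≈ 78.508

78.508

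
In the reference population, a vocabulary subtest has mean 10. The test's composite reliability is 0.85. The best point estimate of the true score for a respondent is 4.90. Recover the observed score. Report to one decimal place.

T̂ = ρX + (1 − ρ)μ  ⇒  X = (T̂ − (1 − ρ)μ) / ρ
X = (4.90 − 0.15 × 10) / 0.85 = (4.90 − 1.50) / 0.85 = 3.40 / 0.85 = 4.000

4.0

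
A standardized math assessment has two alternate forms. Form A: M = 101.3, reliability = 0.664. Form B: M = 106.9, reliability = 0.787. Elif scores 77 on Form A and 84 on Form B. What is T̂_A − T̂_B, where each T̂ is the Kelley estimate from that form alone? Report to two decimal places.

-3.71

T̂_A = 0.664(77) + 0.336(101.3) = 85.1648
T̂_B = 0.787(84) + 0.213(106.9) = 88.8777
T̂_A − T̂_B = -3.7129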